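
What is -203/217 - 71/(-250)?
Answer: -5049/7750 ≈ -0.65148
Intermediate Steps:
-203/217 - 71/(-250) = -203*1/217 - 71*(-1/250) = -29/31 + 71/250 = -5049/7750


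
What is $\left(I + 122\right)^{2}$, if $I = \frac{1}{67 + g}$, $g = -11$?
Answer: $\frac{46689889}{3136} \approx 14888.0$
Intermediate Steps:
$I = \frac{1}{56}$ ($I = \frac{1}{67 - 11} = \frac{1}{56} \approx 0.017857$)
$\left(I + 122\right)^{2} = \left(\frac{1}{56} + 122\right)^{2} = \left(\frac{6833}{56}\right)^{2} = \frac{46689889}{3136}$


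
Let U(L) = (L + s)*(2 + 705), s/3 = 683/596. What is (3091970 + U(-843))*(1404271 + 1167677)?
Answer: 957437327780829/149 ≈ 6.4258e+12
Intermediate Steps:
s = 2049/596 (s = 3*(683/596) = 2049/596 ≈ 3.4379)
U(L) = 1448643/596 + 707*L (U(L) = (L + 2049/596)*(2 + 705) = (2049/596 + L)*707 = 1448643/596 + 707*L)
(3091970 + U(-843))*(1404271 + 1167677) = (3091970 + (1448643/596 + 707*(-843)))*(1404271 + 1167677) = (3091970 + (1448643/596 - 596001))*2571948 = (3091970 - 353767953/596)*2571948 = (1489046167/596)*2571948 = 957437327780829/149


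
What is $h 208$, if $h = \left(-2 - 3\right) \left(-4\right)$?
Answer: $4160$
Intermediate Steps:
$h = 20$ ($h = \left(-5\right) \left(-4\right) = 20$)
$h 208 = 20 \cdot 208 = 4160$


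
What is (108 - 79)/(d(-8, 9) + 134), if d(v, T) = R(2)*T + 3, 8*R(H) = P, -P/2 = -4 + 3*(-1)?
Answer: 116/611 ≈ 0.18985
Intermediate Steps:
P = 14 (P = -2*(-4 + 3*(-1)) = -2*(-4 - 3) = -2*(-7) = 14)
R(H) = 7/4 (R(H) = (⅛)*14 = 7/4)
d(v, T) = 3 + 7*T/4 (d(v, T) = 7*T/4 + 3 = 3 + 7*T/4)
(108 - 79)/(d(-8, 9) + 134) = (108 - 79)/((3 + (7/4)*9) + 134) = 29/((3 + 63/4) + 134) = 29/(75/4 + 134) = 29/(611/4) = (4/611)*29 = 116/611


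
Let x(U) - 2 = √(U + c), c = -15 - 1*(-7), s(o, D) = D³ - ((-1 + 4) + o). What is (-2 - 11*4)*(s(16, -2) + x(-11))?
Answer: 1150 - 46*I*√19 ≈ 1150.0 - 200.51*I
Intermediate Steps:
s(o, D) = -3 + D³ - o (s(o, D) = D³ - (3 + o) = D³ + (-3 - o) = -3 + D³ - o)
c = -8 (c = -15 + 7 = -8)
x(U) = 2 + √(-8 + U) (x(U) = 2 + √(U - 8) = 2 + √(-8 + U))
(-2 - 11*4)*(s(16, -2) + x(-11)) = (-2 - 11*4)*((-3 + (-2)³ - 1*16) + (2 + √(-8 - 11))) = (-2 - 44)*((-3 - 8 - 16) + (2 + √(-19))) = -46*(-27 + (2 + I*√19)) = -46*(-25 + I*√19) = 1150 - 46*I*√19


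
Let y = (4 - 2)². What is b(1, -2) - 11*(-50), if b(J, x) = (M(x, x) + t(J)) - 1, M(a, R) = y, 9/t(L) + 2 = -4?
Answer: 1103/2 ≈ 551.50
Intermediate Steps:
y = 4 (y = 2² = 4)
t(L) = -3/2 (t(L) = 9/(-2 - 4) = 9/(-6) = 9*(-⅙) = -3/2)
M(a, R) = 4
b(J, x) = 3/2 (b(J, x) = (4 - 3/2) - 1 = 5/2 - 1 = 3/2)
b(1, -2) - 11*(-50) = 3/2 - 11*(-50) = 3/2 + 550 = 1103/2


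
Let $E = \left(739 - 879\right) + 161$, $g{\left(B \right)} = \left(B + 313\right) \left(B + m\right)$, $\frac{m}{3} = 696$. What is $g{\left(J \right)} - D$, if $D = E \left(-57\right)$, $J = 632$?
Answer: $2571597$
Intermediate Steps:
$m = 2088$ ($m = 3 \cdot 696 = 2088$)
$g{\left(B \right)} = \left(313 + B\right) \left(2088 + B\right)$ ($g{\left(B \right)} = \left(B + 313\right) \left(B + 2088\right) = \left(313 + B\right) \left(2088 + B\right)$)
$E = 21$ ($E = -140 + 161 = 21$)
$D = -1197$ ($D = 21 \left(-57\right) = -1197$)
$g{\left(J \right)} - D = \left(653544 + 632^{2} + 2401 \cdot 632\right) - -1197 = \left(653544 + 399424 + 1517432\right) + 1197 = 2570400 + 1197 = 2571597$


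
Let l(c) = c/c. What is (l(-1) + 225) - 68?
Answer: 158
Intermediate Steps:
l(c) = 1
(l(-1) + 225) - 68 = (1 + 225) - 68 = 226 - 68 = 158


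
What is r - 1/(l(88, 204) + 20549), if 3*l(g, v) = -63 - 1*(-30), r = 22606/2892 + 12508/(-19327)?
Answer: 48989279728/6833002869 ≈ 7.1695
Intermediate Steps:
r = 200366513/27946842 (r = 22606*(1/2892) + 12508*(-1/19327) = 11303/1446 - 12508/19327 = 200366513/27946842 ≈ 7.1696)
l(g, v) = -11 (l(g, v) = (-63 - 1*(-30))/3 = (-63 + 30)/3 = (1/3)*(-33) = -11)
r - 1/(l(88, 204) + 20549) = 200366513/27946842 - 1/(-11 + 20549) = 200366513/27946842 - 1/20538 = 48989279728/6833002869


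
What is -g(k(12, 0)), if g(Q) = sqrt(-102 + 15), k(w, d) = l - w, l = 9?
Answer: -I*sqrt(87) ≈ -9.3274*I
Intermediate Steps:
k(w, d) = 9 - w
g(Q) = I*sqrt(87) (g(Q) = sqrt(-87) = I*sqrt(87))
-g(k(12, 0)) = -I*sqrt(87)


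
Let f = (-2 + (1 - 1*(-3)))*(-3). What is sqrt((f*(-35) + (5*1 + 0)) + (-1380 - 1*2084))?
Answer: 57*I ≈ 57.0*I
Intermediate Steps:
f = -6 (f = (-2 + (1 + 3))*(-3) = (-2 + 4)*(-3) = 2*(-3) = -6)
sqrt((f*(-35) + (5*1 + 0)) + (-1380 - 1*2084)) = sqrt((-6*(-35) + (5*1 + 0)) + (-1380 - 1*2084)) = sqrt((210 + (5 + 0)) + (-1380 - 2084)) = sqrt((210 + 5) - 3464) = sqrt(215 - 3464) = sqrt(-3249) = 57*I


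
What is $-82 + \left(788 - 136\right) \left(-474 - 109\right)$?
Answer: $-380198$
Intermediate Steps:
$-82 + \left(788 - 136\right) \left(-474 - 109\right) = -82 + 652 \left(-583\right) = -82 - 380116 = -380198$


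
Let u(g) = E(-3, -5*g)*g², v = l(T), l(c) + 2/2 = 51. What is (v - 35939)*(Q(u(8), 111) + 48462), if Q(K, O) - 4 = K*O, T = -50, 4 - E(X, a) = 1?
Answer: -2504262642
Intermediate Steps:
E(X, a) = 3 (E(X, a) = 4 - 1*1 = 4 - 1 = 3)
l(c) = 50 (l(c) = -1 + 51 = 50)
v = 50
u(g) = 3*g²
Q(K, O) = 4 + K*O
(v - 35939)*(Q(u(8), 111) + 48462) = (50 - 35939)*((4 + (3*8²)*111) + 48462) = -35889*((4 + (3*64)*111) + 48462) = -35889*((4 + 192*111) + 48462) = -35889*((4 + 21312) + 48462) = -35889*(21316 + 48462) = -35889*69778 = -2504262642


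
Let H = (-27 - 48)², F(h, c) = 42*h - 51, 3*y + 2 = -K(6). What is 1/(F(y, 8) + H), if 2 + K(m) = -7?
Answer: 1/5672 ≈ 0.00017630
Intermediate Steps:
K(m) = -9 (K(m) = -2 - 7 = -9)
y = 7/3 (y = -⅔ + (-1*(-9))/3 = -⅔ + (⅓)*9 = -⅔ + 3 = 7/3 ≈ 2.3333)
F(h, c) = -51 + 42*h
H = 5625 (H = (-75)² = 5625)
1/(F(y, 8) + H) = 1/((-51 + 42*(7/3)) + 5625) = 1/((-51 + 98) + 5625) = 1/(47 + 5625) = 1/5672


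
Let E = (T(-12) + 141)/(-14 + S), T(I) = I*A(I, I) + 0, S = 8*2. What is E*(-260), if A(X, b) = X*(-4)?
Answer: 56550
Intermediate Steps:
S = 16
A(X, b) = -4*X
T(I) = -4*I² (T(I) = I*(-4*I) + 0 = -4*I² + 0 = -4*I²)
E = -435/2 (E = (-4*(-12)² + 141)/(-14 + 16) = (-4*144 + 141)/2 = (-576 + 141)*(½) = -435*½ = -435/2 ≈ -217.50)
E*(-260) = -435/2*(-260) = 56550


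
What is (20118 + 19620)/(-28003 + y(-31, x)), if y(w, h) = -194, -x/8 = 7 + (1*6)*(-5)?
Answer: -13246/9399 ≈ -1.4093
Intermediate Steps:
x = 184 (x = -8*(7 + (1*6)*(-5)) = -8*(7 + 6*(-5)) = -8*(7 - 30) = -8*(-23) = 184)
(20118 + 19620)/(-28003 + y(-31, x)) = (20118 + 19620)/(-28003 - 194) = 39738/(-28197) = 39738*(-1/28197) = -13246/9399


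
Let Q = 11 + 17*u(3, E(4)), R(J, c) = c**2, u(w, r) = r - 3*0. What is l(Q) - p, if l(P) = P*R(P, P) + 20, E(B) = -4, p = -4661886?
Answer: 4476713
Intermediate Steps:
u(w, r) = r (u(w, r) = r + 0 = r)
Q = -57 (Q = 11 + 17*(-4) = 11 - 68 = -57)
l(P) = 20 + P**3 (l(P) = P*P**2 + 20 = P**3 + 20 = 20 + P**3)
l(Q) - p = (20 + (-57)**3) - 1*(-4661886) = (20 - 185193) + 4661886 = -185173 + 4661886 = 4476713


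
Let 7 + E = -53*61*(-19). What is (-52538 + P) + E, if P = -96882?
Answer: -88000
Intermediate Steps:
E = 61420 (E = -7 - 53*61*(-19) = -7 - 3233*(-19) = -7 + 61427 = 61420)
(-52538 + P) + E = (-52538 - 96882) + 61420 = -149420 + 61420 = -88000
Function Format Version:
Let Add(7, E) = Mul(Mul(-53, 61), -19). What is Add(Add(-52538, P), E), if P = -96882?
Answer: -88000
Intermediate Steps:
E = 61420 (E = Add(-7, Mul(Mul(-53, 61), -19)) = Add(-7, Mul(-3233, -19)) = Add(-7, 61427) = 61420)
Add(Add(-52538, P), E) = Add(Add(-52538, -96882), 61420) = Add(-149420, 61420) = -88000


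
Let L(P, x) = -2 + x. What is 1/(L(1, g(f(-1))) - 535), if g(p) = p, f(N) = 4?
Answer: -1/533 ≈ -0.0018762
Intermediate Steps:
1/(L(1, g(f(-1))) - 535) = 1/((-2 + 4) - 535) = 1/(2 - 535) = 1/(-533) = -1/533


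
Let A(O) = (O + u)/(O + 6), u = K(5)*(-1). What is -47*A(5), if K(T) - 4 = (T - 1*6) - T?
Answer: -329/11 ≈ -29.909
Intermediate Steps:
K(T) = -2 (K(T) = 4 + ((T - 1*6) - T) = 4 + ((T - 6) - T) = 4 + ((-6 + T) - T) = 4 - 6 = -2)
u = 2 (u = -2*(-1) = 2)
A(O) = (2 + O)/(6 + O) (A(O) = (O + 2)/(O + 6) = (2 + O)/(6 + O))
-47*A(5) = -47*(2 + 5)/(6 + 5) = -47*7/11 = -329/11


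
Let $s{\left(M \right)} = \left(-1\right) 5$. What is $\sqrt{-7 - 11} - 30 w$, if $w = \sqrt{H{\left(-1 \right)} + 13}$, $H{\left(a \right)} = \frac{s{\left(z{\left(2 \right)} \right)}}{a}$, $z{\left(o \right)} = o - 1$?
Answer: $3 \sqrt{2} \left(-30 + i\right) \approx -127.28 + 4.2426 i$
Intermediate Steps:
$z{\left(o \right)} = -1 + o$ ($z{\left(o \right)} = o - 1 = -1 + o$)
$s{\left(M \right)} = -5$
$H{\left(a \right)} = - \frac{5}{a}$
$w = 3 \sqrt{2}$ ($w = \sqrt{- \frac{5}{-1} + 13} = \sqrt{\left(-5\right) \left(-1\right) + 13} = \sqrt{5 + 13} = \sqrt{18} = 3 \sqrt{2} \approx 4.2426$)
$\sqrt{-7 - 11} - 30 w = \sqrt{-7 - 11} - 30 \cdot 3 \sqrt{2} = \sqrt{-18} - 90 \sqrt{2} = 3 i \sqrt{2} - 90 \sqrt{2} = - 90 \sqrt{2} + 3 i \sqrt{2}$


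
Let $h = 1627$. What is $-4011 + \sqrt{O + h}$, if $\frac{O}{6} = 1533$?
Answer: $-4011 + 5 \sqrt{433} \approx -3907.0$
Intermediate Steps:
$O = 9198$ ($O = 6 \cdot 1533 = 9198$)
$-4011 + \sqrt{O + h} = -4011 + \sqrt{9198 + 1627} = -4011 + \sqrt{10825} = -4011 + 5 \sqrt{433}$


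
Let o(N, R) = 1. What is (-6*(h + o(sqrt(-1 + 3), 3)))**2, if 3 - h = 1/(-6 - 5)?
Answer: 72900/121 ≈ 602.48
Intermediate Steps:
h = 34/11 (h = 3 - 1/(-6 - 5) = 3 - 1/(-11) = 3 - 1*(-1/11) = 3 + 1/11 = 34/11 ≈ 3.0909)
(-6*(h + o(sqrt(-1 + 3), 3)))**2 = (-6*(34/11 + 1))**2 = (-6*45/11)**2 = (-270/11)**2 = 72900/121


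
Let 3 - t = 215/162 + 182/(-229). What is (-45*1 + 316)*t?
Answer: 24808153/37098 ≈ 668.72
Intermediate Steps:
t = 91543/37098 (t = 3 - (215/162 + 182/(-229)) = 3 - (215*(1/162) + 182*(-1/229)) = 3 - (215/162 - 182/229) = 3 - 1*19751/37098 = 3 - 19751/37098 = 91543/37098 ≈ 2.4676)
(-45*1 + 316)*t = (-45*1 + 316)*(91543/37098) = (-45 + 316)*(91543/37098) = 271*(91543/37098) = 24808153/37098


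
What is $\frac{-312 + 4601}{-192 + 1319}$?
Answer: $\frac{4289}{1127} \approx 3.8057$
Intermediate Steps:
$\frac{-312 + 4601}{-192 + 1319} = \frac{4289}{1127}$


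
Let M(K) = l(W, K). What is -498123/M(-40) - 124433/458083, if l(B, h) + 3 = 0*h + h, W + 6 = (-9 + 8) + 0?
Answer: 228176327590/19697569 ≈ 11584.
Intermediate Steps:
W = -7 (W = -6 + ((-9 + 8) + 0) = -6 + (-1 + 0) = -6 - 1 = -7)
l(B, h) = -3 + h (l(B, h) = -3 + (0*h + h) = -3 + (0 + h) = -3 + h)
M(K) = -3 + K
-498123/M(-40) - 124433/458083 = -498123/(-3 - 40) - 124433/458083 = -498123/(-43) - 124433*1/458083 = -498123*(-1/43) - 124433/458083 = 498123/43 - 124433/458083 = 228176327590/19697569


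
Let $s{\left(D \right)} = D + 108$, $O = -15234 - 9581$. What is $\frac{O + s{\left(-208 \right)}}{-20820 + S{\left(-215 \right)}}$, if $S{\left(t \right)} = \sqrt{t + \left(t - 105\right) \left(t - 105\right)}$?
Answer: $\frac{103746060}{86674043} + \frac{4983 \sqrt{102185}}{86674043} \approx 1.2153$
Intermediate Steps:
$O = -24815$ ($O = -15234 - 9581 = -24815$)
$s{\left(D \right)} = 108 + D$
$S{\left(t \right)} = \sqrt{t + \left(-105 + t\right)^{2}}$ ($S{\left(t \right)} = \sqrt{t + \left(-105 + t\right) \left(-105 + t\right)} = \sqrt{t + \left(-105 + t\right)^{2}}$)
$\frac{O + s{\left(-208 \right)}}{-20820 + S{\left(-215 \right)}} = \frac{-24815 + \left(108 - 208\right)}{-20820 + \sqrt{-215 + \left(-105 - 215\right)^{2}}} = \frac{-24815 - 100}{-20820 + \sqrt{-215 + \left(-320\right)^{2}}} = - \frac{24915}{-20820 + \sqrt{-215 + 102400}} = - \frac{24915}{-20820 + \sqrt{102185}}$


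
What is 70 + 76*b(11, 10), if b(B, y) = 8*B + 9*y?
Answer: 13598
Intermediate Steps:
70 + 76*b(11, 10) = 70 + 76*(8*11 + 9*10) = 70 + 76*(88 + 90) = 70 + 76*178 = 70 + 13528 = 13598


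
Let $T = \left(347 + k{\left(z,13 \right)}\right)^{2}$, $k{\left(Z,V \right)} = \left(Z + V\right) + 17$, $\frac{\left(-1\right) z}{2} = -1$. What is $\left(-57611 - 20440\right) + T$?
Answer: $65590$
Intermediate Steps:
$z = 2$ ($z = \left(-2\right) \left(-1\right) = 2$)
$k{\left(Z,V \right)} = 17 + V + Z$ ($k{\left(Z,V \right)} = \left(V + Z\right) + 17 = 17 + V + Z$)
$T = 143641$ ($T = \left(347 + \left(17 + 13 + 2\right)\right)^{2} = \left(347 + 32\right)^{2} = 379^{2} = 143641$)
$\left(-57611 - 20440\right) + T = \left(-57611 - 20440\right) + 143641 = -78051 + 143641 = 65590$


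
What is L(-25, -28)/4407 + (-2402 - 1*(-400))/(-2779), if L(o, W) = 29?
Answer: 1271915/1749579 ≈ 0.72698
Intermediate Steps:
L(-25, -28)/4407 + (-2402 - 1*(-400))/(-2779) = 29/4407 + (-2402 - 1*(-400))/(-2779) = 29*(1/4407) + (-2402 + 400)*(-1/2779) = 29/4407 - 2002*(-1/2779) = 29/4407 + 286/397 = 1271915/1749579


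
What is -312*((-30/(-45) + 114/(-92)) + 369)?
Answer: -2643836/23 ≈ -1.1495e+5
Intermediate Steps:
-312*((-30/(-45) + 114/(-92)) + 369) = -312*((-30*(-1/45) + 114*(-1/92)) + 369) = -312*((⅔ - 57/46) + 369) = -312*(-79/138 + 369) = -312*50843/138 = -2643836/23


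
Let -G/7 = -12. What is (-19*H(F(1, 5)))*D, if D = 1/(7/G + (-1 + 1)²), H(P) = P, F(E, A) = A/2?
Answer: -570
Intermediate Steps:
F(E, A) = A/2 (F(E, A) = A*(½) = A/2)
G = 84 (G = -7*(-12) = 84)
D = 12 (D = 1/(7/84 + (-1 + 1)²) = 1/(7*(1/84) + 0²) = 1/(1/12 + 0) = 1/(1/12) = 12)
(-19*H(F(1, 5)))*D = -19*5/2*12 = -95/2*12 = -570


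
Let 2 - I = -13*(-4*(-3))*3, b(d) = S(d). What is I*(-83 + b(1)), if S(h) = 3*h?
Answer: -37600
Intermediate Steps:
b(d) = 3*d
I = 470 (I = 2 - (-13)*-4*(-3)*3 = 2 - (-13)*12*3 = 2 - (-13)*36 = 2 - 1*(-468) = 2 + 468 = 470)
I*(-83 + b(1)) = 470*(-83 + 3*1) = 470*(-83 + 3) = 470*(-80) = -37600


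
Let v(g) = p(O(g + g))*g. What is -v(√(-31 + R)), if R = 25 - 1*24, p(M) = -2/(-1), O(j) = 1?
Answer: -2*I*√30 ≈ -10.954*I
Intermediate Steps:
p(M) = 2 (p(M) = -2*(-1) = 2)
R = 1 (R = 25 - 24 = 1)
v(g) = 2*g
-v(√(-31 + R)) = -2*√(-31 + 1) = -2*√(-30) = -2*I*√30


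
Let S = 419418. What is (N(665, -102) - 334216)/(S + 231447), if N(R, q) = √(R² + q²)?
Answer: -334216/650865 + √452629/650865 ≈ -0.51246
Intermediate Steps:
(N(665, -102) - 334216)/(S + 231447) = (√(665² + (-102)²) - 334216)/(419418 + 231447) = (√(442225 + 10404) - 334216)/650865 = (√452629 - 334216)*(1/650865) = (-334216 + √452629)*(1/650865) = -334216/650865 + √452629/650865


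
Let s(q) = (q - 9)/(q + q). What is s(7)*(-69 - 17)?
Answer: 86/7 ≈ 12.286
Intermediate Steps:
s(q) = (-9 + q)/(2*q) (s(q) = (-9 + q)/((2*q)) = (-9 + q)*(1/(2*q)) = (-9 + q)/(2*q))
s(7)*(-69 - 17) = ((½)*(-9 + 7)/7)*(-69 - 17) = ((½)*(⅐)*(-2))*(-86) = -⅐*(-86) = 86/7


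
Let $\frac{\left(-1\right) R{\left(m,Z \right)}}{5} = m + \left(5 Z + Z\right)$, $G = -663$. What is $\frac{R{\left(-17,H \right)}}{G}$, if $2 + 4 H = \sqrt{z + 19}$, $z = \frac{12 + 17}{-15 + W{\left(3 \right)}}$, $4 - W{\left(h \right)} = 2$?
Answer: $- \frac{100}{663} + \frac{5 \sqrt{2834}}{5746} \approx -0.10451$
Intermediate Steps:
$W{\left(h \right)} = 2$ ($W{\left(h \right)} = 4 - 2 = 2$)
$z = - \frac{29}{13}$ ($z = \frac{12 + 17}{-15 + 2} = \frac{29}{-13} = 29 \left(- \frac{1}{13}\right) = - \frac{29}{13} \approx -2.2308$)
$H = - \frac{1}{2} + \frac{\sqrt{2834}}{52}$ ($H = - \frac{1}{2} + \frac{\sqrt{- \frac{29}{13} + 19}}{4} = - \frac{1}{2} + \frac{\sqrt{\frac{218}{13}}}{4} = - \frac{1}{2} + \frac{\frac{1}{13} \sqrt{2834}}{4} = - \frac{1}{2} + \frac{\sqrt{2834}}{52} \approx 0.52376$)
$R{\left(m,Z \right)} = - 30 Z - 5 m$ ($R{\left(m,Z \right)} = - 5 \left(m + \left(5 Z + Z\right)\right) = - 5 \left(m + 6 Z\right) = - 30 Z - 5 m$)
$\frac{R{\left(-17,H \right)}}{G} = \frac{- 30 \left(- \frac{1}{2} + \frac{\sqrt{2834}}{52}\right) - -85}{-663} = \left(\left(15 - \frac{15 \sqrt{2834}}{26}\right) + 85\right) \left(- \frac{1}{663}\right) = \left(100 - \frac{15 \sqrt{2834}}{26}\right) \left(- \frac{1}{663}\right) = - \frac{100}{663} + \frac{5 \sqrt{2834}}{5746}$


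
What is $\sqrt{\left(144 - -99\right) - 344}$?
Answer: $i \sqrt{101} \approx 10.05 i$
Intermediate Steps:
$\sqrt{\left(144 - -99\right) - 344} = \sqrt{\left(144 + 99\right) - 344} = \sqrt{243 - 344} = \sqrt{-101} = i \sqrt{101}$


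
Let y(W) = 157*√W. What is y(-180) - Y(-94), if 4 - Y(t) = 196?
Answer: 192 + 942*I*√5 ≈ 192.0 + 2106.4*I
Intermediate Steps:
Y(t) = -192 (Y(t) = 4 - 1*196 = 4 - 196 = -192)
y(-180) - Y(-94) = 157*√(-180) - 1*(-192) = 157*(6*I*√5) + 192 = 942*I*√5 + 192 = 192 + 942*I*√5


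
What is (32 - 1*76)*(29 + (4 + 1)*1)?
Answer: -1496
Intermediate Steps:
(32 - 1*76)*(29 + (4 + 1)*1) = (32 - 76)*(29 + 5*1) = -44*(29 + 5) = -44*34 = -1496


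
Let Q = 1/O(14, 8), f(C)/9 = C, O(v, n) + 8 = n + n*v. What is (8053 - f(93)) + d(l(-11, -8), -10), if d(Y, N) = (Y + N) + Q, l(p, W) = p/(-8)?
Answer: 807227/112 ≈ 7207.4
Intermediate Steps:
l(p, W) = -p/8 (l(p, W) = p*(-⅛) = -p/8)
O(v, n) = -8 + n + n*v (O(v, n) = -8 + (n + n*v) = -8 + n + n*v)
f(C) = 9*C
Q = 1/112 (Q = 1/(-8 + 8 + 8*14) = 1/(-8 + 8 + 112) = 1/112 ≈ 0.0089286)
d(Y, N) = 1/112 + N + Y (d(Y, N) = (Y + N) + 1/112 = (N + Y) + 1/112 = 1/112 + N + Y)
(8053 - f(93)) + d(l(-11, -8), -10) = (8053 - 9*93) + (1/112 - 10 - ⅛*(-11)) = (8053 - 1*837) + (1/112 - 10 + 11/8) = (8053 - 837) - 965/112 = 7216 - 965/112 = 807227/112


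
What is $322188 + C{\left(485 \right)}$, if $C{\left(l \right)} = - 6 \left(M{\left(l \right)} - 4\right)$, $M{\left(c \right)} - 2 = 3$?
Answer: $322182$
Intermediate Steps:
$M{\left(c \right)} = 5$ ($M{\left(c \right)} = 2 + 3 = 5$)
$C{\left(l \right)} = -6$ ($C{\left(l \right)} = - 6 \left(5 - 4\right) = \left(-6\right) 1 = -6$)
$322188 + C{\left(485 \right)} = 322188 - 6 = 322182$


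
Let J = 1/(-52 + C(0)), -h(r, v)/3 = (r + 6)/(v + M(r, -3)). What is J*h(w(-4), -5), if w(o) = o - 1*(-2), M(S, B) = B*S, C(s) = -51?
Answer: 12/103 ≈ 0.11650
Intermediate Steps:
w(o) = 2 + o (w(o) = o + 2 = 2 + o)
h(r, v) = -3*(6 + r)/(v - 3*r) (h(r, v) = -3*(r + 6)/(v - 3*r) = -3*(6 + r)/(v - 3*r))
J = -1/103 (J = 1/(-52 - 51) = 1/(-103) = -1/103 ≈ -0.0097087)
J*h(w(-4), -5) = -3*(6 + (2 - 4))/(103*(-1*(-5) + 3*(2 - 4))) = -3*(6 - 2)/(103*(5 + 3*(-2))) = -3*4/(103*(5 - 6)) = -3*4/(103*(-1)) = -3*(-1)*4/103 = -1/103*(-12) = 12/103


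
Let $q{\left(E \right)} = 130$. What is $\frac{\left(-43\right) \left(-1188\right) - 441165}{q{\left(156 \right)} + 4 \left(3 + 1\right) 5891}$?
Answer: $- \frac{130027}{31462} \approx -4.1328$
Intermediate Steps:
$\frac{\left(-43\right) \left(-1188\right) - 441165}{q{\left(156 \right)} + 4 \left(3 + 1\right) 5891} = \frac{\left(-43\right) \left(-1188\right) - 441165}{130 + 4 \left(3 + 1\right) 5891} = \frac{51084 - 441165}{130 + 4 \cdot 4 \cdot 5891} = - \frac{390081}{130 + 16 \cdot 5891} = - \frac{390081}{130 + 94256} = - \frac{390081}{94386} = \left(-390081\right) \frac{1}{94386} = - \frac{130027}{31462}$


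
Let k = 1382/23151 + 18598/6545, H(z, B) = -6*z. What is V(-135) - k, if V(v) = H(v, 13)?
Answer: 7193780086/8913135 ≈ 807.10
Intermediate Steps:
V(v) = -6*v
k = 25859264/8913135 (k = 1382*(1/23151) + 18598*(1/6545) = 1382/23151 + 1094/385 = 25859264/8913135 ≈ 2.9013)
V(-135) - k = -6*(-135) - 1*25859264/8913135 = 810 - 25859264/8913135 = 7193780086/8913135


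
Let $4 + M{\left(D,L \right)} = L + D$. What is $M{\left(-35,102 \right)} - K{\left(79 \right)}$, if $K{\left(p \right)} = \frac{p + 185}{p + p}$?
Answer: $\frac{4845}{79} \approx 61.329$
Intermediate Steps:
$M{\left(D,L \right)} = -4 + D + L$ ($M{\left(D,L \right)} = -4 + \left(L + D\right) = -4 + \left(D + L\right) = -4 + D + L$)
$K{\left(p \right)} = \frac{185 + p}{2 p}$
$M{\left(-35,102 \right)} - K{\left(79 \right)} = \left(-4 - 35 + 102\right) - \frac{185 + 79}{2 \cdot 79} = 63 - \frac{1}{2} \cdot \frac{1}{79} \cdot 264 = 63 - \frac{132}{79} = \frac{4845}{79}$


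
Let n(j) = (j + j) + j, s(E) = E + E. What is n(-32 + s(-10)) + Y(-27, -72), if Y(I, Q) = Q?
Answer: -228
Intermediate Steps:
s(E) = 2*E
n(j) = 3*j (n(j) = 2*j + j = 3*j)
n(-32 + s(-10)) + Y(-27, -72) = 3*(-32 + 2*(-10)) - 72 = 3*(-32 - 20) - 72 = 3*(-52) - 72 = -156 - 72 = -228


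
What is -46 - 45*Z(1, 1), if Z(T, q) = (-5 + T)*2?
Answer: 314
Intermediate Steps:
Z(T, q) = -10 + 2*T
-46 - 45*Z(1, 1) = -46 - 45*(-10 + 2*1) = -46 - 45*(-10 + 2) = -46 - 45*(-8) = -46 + 360 = 314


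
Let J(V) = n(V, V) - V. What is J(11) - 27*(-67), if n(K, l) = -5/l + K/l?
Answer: 19784/11 ≈ 1798.5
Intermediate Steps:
J(V) = -V + (-5 + V)/V (J(V) = (-5 + V)/V - V = -V + (-5 + V)/V)
J(11) - 27*(-67) = (1 - 1*11 - 5/11) - 27*(-67) = (1 - 11 - 5*1/11) + 1809 = (1 - 11 - 5/11) + 1809 = -115/11 + 1809 = 19784/11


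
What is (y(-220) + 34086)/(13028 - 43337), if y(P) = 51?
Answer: -11379/10103 ≈ -1.1263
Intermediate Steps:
(y(-220) + 34086)/(13028 - 43337) = (51 + 34086)/(13028 - 43337) = 34137/(-30309) = 34137*(-1/30309) = -11379/10103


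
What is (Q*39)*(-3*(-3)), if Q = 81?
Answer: 28431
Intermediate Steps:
(Q*39)*(-3*(-3)) = (81*39)*(-3*(-3)) = 3159*9 = 28431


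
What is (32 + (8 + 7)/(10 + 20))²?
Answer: 4225/4 ≈ 1056.3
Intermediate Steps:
(32 + (8 + 7)/(10 + 20))² = (32 + 15/30)² = (32 + 15*(1/30))² = (32 + ½)² = (65/2)² = 4225/4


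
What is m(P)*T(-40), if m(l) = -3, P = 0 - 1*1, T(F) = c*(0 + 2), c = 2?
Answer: -12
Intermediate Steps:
T(F) = 4 (T(F) = 2*(0 + 2) = 2*2 = 4)
P = -1 (P = 0 - 1 = -1)
m(P)*T(-40) = -3*4 = -12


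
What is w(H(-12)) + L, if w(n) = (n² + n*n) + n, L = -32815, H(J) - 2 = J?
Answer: -32625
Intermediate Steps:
H(J) = 2 + J
w(n) = n + 2*n² (w(n) = (n² + n²) + n = 2*n² + n = n + 2*n²)
w(H(-12)) + L = (2 - 12)*(1 + 2*(2 - 12)) - 32815 = -10*(1 + 2*(-10)) - 32815 = -10*(1 - 20) - 32815 = -10*(-19) - 32815 = 190 - 32815 = -32625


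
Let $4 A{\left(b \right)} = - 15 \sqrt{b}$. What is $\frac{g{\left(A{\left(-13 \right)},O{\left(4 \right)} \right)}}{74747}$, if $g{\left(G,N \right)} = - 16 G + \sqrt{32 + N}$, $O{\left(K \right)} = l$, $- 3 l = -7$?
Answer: $\frac{\sqrt{309}}{224241} + \frac{60 i \sqrt{13}}{74747} \approx 7.8391 \cdot 10^{-5} + 0.0028942 i$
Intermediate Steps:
$l = \frac{7}{3}$ ($l = \left(- \frac{1}{3}\right) \left(-7\right) = \frac{7}{3} \approx 2.3333$)
$O{\left(K \right)} = \frac{7}{3}$
$A{\left(b \right)} = - \frac{15 \sqrt{b}}{4}$ ($A{\left(b \right)} = \frac{\left(-15\right) \sqrt{b}}{4} = - \frac{15 \sqrt{b}}{4}$)
$g{\left(G,N \right)} = \sqrt{32 + N} - 16 G$
$\frac{g{\left(A{\left(-13 \right)},O{\left(4 \right)} \right)}}{74747} = \frac{\sqrt{32 + \frac{7}{3}} - 16 \left(- \frac{15 \sqrt{-13}}{4}\right)}{74747} = \left(\sqrt{\frac{103}{3}} - 16 \left(- \frac{15 i \sqrt{13}}{4}\right)\right) \frac{1}{74747} = \left(\frac{\sqrt{309}}{3} - 16 \left(- \frac{15 i \sqrt{13}}{4}\right)\right) \frac{1}{74747} = \left(\frac{\sqrt{309}}{3} + 60 i \sqrt{13}\right) \frac{1}{74747} = \frac{\sqrt{309}}{224241} + \frac{60 i \sqrt{13}}{74747}$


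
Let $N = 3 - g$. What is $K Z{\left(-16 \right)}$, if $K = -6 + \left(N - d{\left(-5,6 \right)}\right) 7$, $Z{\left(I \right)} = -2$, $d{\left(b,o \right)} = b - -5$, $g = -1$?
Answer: $-44$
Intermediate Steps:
$d{\left(b,o \right)} = 5 + b$ ($d{\left(b,o \right)} = b + 5 = 5 + b$)
$N = 4$ ($N = 3 - -1 = 3 + 1 = 4$)
$K = 22$ ($K = -6 + \left(4 - \left(5 - 5\right)\right) 7 = -6 + \left(4 - 0\right) 7 = -6 + \left(4 + 0\right) 7 = -6 + 4 \cdot 7 = -6 + 28 = 22$)
$K Z{\left(-16 \right)} = 22 \left(-2\right) = -44$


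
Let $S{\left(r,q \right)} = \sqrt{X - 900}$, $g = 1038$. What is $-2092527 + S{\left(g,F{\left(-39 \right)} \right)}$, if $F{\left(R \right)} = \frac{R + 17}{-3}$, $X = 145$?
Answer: $-2092527 + i \sqrt{755} \approx -2.0925 \cdot 10^{6} + 27.477 i$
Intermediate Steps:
$F{\left(R \right)} = - \frac{17}{3} - \frac{R}{3}$ ($F{\left(R \right)} = \left(17 + R\right) \left(- \frac{1}{3}\right) = - \frac{17}{3} - \frac{R}{3}$)
$S{\left(r,q \right)} = i \sqrt{755}$ ($S{\left(r,q \right)} = \sqrt{145 - 900} = \sqrt{-755} = i \sqrt{755}$)
$-2092527 + S{\left(g,F{\left(-39 \right)} \right)} = -2092527 + i \sqrt{755}$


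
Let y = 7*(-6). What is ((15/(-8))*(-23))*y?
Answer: -7245/4 ≈ -1811.3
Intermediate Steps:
y = -42
((15/(-8))*(-23))*y = ((15/(-8))*(-23))*(-42) = ((15*(-1/8))*(-23))*(-42) = -15/8*(-23)*(-42) = (345/8)*(-42) = -7245/4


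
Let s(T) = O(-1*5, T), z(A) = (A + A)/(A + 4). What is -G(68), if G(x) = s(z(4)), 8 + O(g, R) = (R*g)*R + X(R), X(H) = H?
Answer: 12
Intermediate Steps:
z(A) = 2*A/(4 + A) (z(A) = (2*A)/(4 + A) = 2*A/(4 + A))
O(g, R) = -8 + R + g*R² (O(g, R) = -8 + ((R*g)*R + R) = -8 + (g*R² + R) = -8 + (R + g*R²) = -8 + R + g*R²)
s(T) = -8 + T - 5*T² (s(T) = -8 + T + (-1*5)*T² = -8 + T - 5*T²)
G(x) = -12 (G(x) = -8 + 2*4/(4 + 4) - 5*64/(4 + 4)² = -8 + 2*4/8 - 5*1² = -8 + 2*4*(⅛) - 5*1² = -8 + 1 - 5*1² = -8 + 1 - 5*1 = -8 + 1 - 5 = -12)
-G(68) = -1*(-12) = 12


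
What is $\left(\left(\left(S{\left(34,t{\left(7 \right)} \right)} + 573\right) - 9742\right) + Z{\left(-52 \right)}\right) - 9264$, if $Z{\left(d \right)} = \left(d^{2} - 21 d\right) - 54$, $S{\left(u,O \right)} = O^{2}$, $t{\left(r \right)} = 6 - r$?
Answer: $-14690$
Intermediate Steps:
$Z{\left(d \right)} = -54 + d^{2} - 21 d$
$\left(\left(\left(S{\left(34,t{\left(7 \right)} \right)} + 573\right) - 9742\right) + Z{\left(-52 \right)}\right) - 9264 = \left(\left(\left(\left(6 - 7\right)^{2} + 573\right) - 9742\right) - \left(-1038 - 2704\right)\right) - 9264 = \left(\left(\left(\left(6 - 7\right)^{2} + 573\right) - 9742\right) + \left(-54 + 2704 + 1092\right)\right) - 9264 = \left(\left(\left(\left(-1\right)^{2} + 573\right) - 9742\right) + 3742\right) - 9264 = \left(\left(\left(1 + 573\right) - 9742\right) + 3742\right) - 9264 = \left(\left(574 - 9742\right) + 3742\right) - 9264 = \left(-9168 + 3742\right) - 9264 = -5426 - 9264 = -14690$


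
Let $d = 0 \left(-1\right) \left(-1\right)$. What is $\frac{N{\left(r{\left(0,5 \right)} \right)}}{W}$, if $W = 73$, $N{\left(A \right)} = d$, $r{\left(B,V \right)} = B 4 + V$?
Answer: $0$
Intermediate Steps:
$d = 0$ ($d = 0 \left(-1\right) = 0$)
$r{\left(B,V \right)} = V + 4 B$ ($r{\left(B,V \right)} = 4 B + V = V + 4 B$)
$N{\left(A \right)} = 0$
$\frac{N{\left(r{\left(0,5 \right)} \right)}}{W} = \frac{0}{73} = 0 \cdot \frac{1}{73} = 0$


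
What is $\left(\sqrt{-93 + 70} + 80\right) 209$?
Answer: $16720 + 209 i \sqrt{23} \approx 16720.0 + 1002.3 i$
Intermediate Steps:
$\left(\sqrt{-93 + 70} + 80\right) 209 = \left(\sqrt{-23} + 80\right) 209 = \left(i \sqrt{23} + 80\right) 209 = \left(80 + i \sqrt{23}\right) 209 = 16720 + 209 i \sqrt{23}$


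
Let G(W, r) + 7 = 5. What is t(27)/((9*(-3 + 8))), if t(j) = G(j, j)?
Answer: -2/45 ≈ -0.044444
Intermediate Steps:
G(W, r) = -2 (G(W, r) = -7 + 5 = -2)
t(j) = -2
t(27)/((9*(-3 + 8))) = -2*1/(9*(-3 + 8)) = -2/(9*5) = -2/45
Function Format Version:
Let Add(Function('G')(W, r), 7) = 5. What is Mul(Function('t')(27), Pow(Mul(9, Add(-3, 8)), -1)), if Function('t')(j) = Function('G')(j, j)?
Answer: Rational(-2, 45) ≈ -0.044444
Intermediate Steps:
Function('G')(W, r) = -2 (Function('G')(W, r) = Add(-7, 5) = -2)
Function('t')(j) = -2
Mul(Function('t')(27), Pow(Mul(9, Add(-3, 8)), -1)) = Mul(-2, Pow(Mul(9, Add(-3, 8)), -1)) = Mul(-2, Pow(Mul(9, 5), -1)) = Mul(-2, Pow(45, -1)) = Mul(-2, Rational(1, 45)) = Rational(-2, 45)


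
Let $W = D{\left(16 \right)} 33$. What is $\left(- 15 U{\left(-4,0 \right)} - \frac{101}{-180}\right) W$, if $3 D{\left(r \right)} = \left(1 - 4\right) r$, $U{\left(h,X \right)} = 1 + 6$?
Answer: $\frac{827156}{15} \approx 55144.0$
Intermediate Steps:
$U{\left(h,X \right)} = 7$
$D{\left(r \right)} = - r$ ($D{\left(r \right)} = \frac{\left(1 - 4\right) r}{3} = \frac{\left(-3\right) r}{3} = - r$)
$W = -528$ ($W = \left(-1\right) 16 \cdot 33 = \left(-16\right) 33 = -528$)
$\left(- 15 U{\left(-4,0 \right)} - \frac{101}{-180}\right) W = \left(\left(-15\right) 7 - \frac{101}{-180}\right) \left(-528\right) = \left(-105 - - \frac{101}{180}\right) \left(-528\right) = \left(-105 + \frac{101}{180}\right) \left(-528\right) = \left(- \frac{18799}{180}\right) \left(-528\right) = \frac{827156}{15}$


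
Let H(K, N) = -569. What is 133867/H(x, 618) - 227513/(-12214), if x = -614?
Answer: -1505596641/6949766 ≈ -216.64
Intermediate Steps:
133867/H(x, 618) - 227513/(-12214) = 133867/(-569) - 227513/(-12214) = 133867*(-1/569) - 227513*(-1/12214) = -133867/569 + 227513/12214 = -1505596641/6949766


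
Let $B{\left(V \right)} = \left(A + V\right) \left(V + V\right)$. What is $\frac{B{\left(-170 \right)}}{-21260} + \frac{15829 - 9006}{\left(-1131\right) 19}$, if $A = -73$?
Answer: $- \frac{96023908}{22842807} \approx -4.2037$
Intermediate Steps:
$B{\left(V \right)} = 2 V \left(-73 + V\right)$ ($B{\left(V \right)} = \left(-73 + V\right) \left(V + V\right) = \left(-73 + V\right) 2 V = 2 V \left(-73 + V\right)$)
$\frac{B{\left(-170 \right)}}{-21260} + \frac{15829 - 9006}{\left(-1131\right) 19} = \frac{2 \left(-170\right) \left(-73 - 170\right)}{-21260} + \frac{15829 - 9006}{\left(-1131\right) 19} = 2 \left(-170\right) \left(-243\right) \left(- \frac{1}{21260}\right) + \frac{15829 - 9006}{-21489} = 82620 \left(- \frac{1}{21260}\right) + 6823 \left(- \frac{1}{21489}\right) = - \frac{4131}{1063} - \frac{6823}{21489} = - \frac{96023908}{22842807}$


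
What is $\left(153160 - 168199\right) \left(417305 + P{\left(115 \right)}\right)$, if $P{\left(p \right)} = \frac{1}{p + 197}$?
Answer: $- \frac{652688394093}{104} \approx -6.2759 \cdot 10^{9}$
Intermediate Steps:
$P{\left(p \right)} = \frac{1}{197 + p}$
$\left(153160 - 168199\right) \left(417305 + P{\left(115 \right)}\right) = \left(153160 - 168199\right) \left(417305 + \frac{1}{197 + 115}\right) = - 15039 \left(417305 + \frac{1}{312}\right) = \left(-15039\right) \frac{130199161}{312} = - \frac{652688394093}{104}$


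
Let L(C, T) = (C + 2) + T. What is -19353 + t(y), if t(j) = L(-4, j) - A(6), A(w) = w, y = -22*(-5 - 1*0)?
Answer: -19251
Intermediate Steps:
L(C, T) = 2 + C + T (L(C, T) = (2 + C) + T = 2 + C + T)
y = 110 (y = -22*(-5 + 0) = -22*(-5) = 110)
t(j) = -8 + j (t(j) = (2 - 4 + j) - 1*6 = (-2 + j) - 6 = -8 + j)
-19353 + t(y) = -19353 + (-8 + 110) = -19353 + 102 = -19251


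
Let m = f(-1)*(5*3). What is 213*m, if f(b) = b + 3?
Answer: 6390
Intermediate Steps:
f(b) = 3 + b
m = 30 (m = (3 - 1)*(5*3) = 2*15 = 30)
213*m = 213*30 = 6390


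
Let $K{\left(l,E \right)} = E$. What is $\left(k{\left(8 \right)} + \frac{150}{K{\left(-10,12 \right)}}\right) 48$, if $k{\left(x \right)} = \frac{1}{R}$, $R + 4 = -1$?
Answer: $\frac{2952}{5} \approx 590.4$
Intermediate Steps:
$R = -5$ ($R = -4 - 1 = -5$)
$k{\left(x \right)} = - \frac{1}{5}$ ($k{\left(x \right)} = \frac{1}{-5} = - \frac{1}{5}$)
$\left(k{\left(8 \right)} + \frac{150}{K{\left(-10,12 \right)}}\right) 48 = \left(- \frac{1}{5} + \frac{150}{12}\right) 48 = \left(- \frac{1}{5} + 150 \cdot \frac{1}{12}\right) 48 = \left(- \frac{1}{5} + \frac{25}{2}\right) 48 = \frac{123}{10} \cdot 48 = \frac{2952}{5}$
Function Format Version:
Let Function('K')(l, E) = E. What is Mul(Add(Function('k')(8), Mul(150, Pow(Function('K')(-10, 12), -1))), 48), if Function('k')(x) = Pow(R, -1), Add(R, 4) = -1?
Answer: Rational(2952, 5) ≈ 590.40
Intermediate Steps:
R = -5 (R = Add(-4, -1) = -5)
Function('k')(x) = Rational(-1, 5) (Function('k')(x) = Pow(-5, -1) = Rational(-1, 5))
Mul(Add(Function('k')(8), Mul(150, Pow(Function('K')(-10, 12), -1))), 48) = Mul(Add(Rational(-1, 5), Mul(150, Pow(12, -1))), 48) = Mul(Add(Rational(-1, 5), Mul(150, Rational(1, 12))), 48) = Mul(Add(Rational(-1, 5), Rational(25, 2)), 48) = Mul(Rational(123, 10), 48) = Rational(2952, 5)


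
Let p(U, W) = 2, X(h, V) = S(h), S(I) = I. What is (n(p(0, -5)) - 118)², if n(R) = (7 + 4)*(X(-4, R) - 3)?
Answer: 38025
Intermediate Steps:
X(h, V) = h
n(R) = -77 (n(R) = (7 + 4)*(-4 - 3) = 11*(-7) = -77)
(n(p(0, -5)) - 118)² = (-77 - 118)² = (-195)² = 38025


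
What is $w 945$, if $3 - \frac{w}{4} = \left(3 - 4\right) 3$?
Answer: $22680$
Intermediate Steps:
$w = 24$ ($w = 12 - 4 \left(3 - 4\right) 3 = 12 - 4 \left(\left(-1\right) 3\right) = 12 - -12 = 12 + 12 = 24$)
$w 945 = 24 \cdot 945 = 22680$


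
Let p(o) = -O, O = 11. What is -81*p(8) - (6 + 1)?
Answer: 884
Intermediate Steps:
p(o) = -11 (p(o) = -1*11 = -11)
-81*p(8) - (6 + 1) = -81*(-11) - (6 + 1) = 891 - 1*7 = 891 - 7 = 884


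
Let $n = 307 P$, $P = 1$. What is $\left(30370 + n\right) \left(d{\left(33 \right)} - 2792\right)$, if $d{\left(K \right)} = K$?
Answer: $-84637843$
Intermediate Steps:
$n = 307$ ($n = 307 \cdot 1 = 307$)
$\left(30370 + n\right) \left(d{\left(33 \right)} - 2792\right) = \left(30370 + 307\right) \left(33 - 2792\right) = 30677 \left(-2759\right) = -84637843$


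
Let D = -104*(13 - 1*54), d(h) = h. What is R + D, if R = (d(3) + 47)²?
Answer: 6764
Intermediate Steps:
D = 4264 (D = -104*(13 - 54) = -104*(-41) = 4264)
R = 2500 (R = (3 + 47)² = 50² = 2500)
R + D = 2500 + 4264 = 6764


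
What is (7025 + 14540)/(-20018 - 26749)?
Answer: -21565/46767 ≈ -0.46112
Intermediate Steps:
(7025 + 14540)/(-20018 - 26749) = 21565/(-46767) = 21565*(-1/46767) = -21565/46767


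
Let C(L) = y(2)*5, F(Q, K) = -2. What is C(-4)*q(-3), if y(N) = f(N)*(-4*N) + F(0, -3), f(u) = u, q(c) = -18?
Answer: 1620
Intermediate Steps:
y(N) = -2 - 4*N² (y(N) = N*(-4*N) - 2 = -4*N² - 2 = -2 - 4*N²)
C(L) = -90 (C(L) = (-2 - 4*2²)*5 = (-2 - 4*4)*5 = (-2 - 16)*5 = -18*5 = -90)
C(-4)*q(-3) = -90*(-18) = 1620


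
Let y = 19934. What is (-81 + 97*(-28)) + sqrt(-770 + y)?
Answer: -2797 + 2*sqrt(4791) ≈ -2658.6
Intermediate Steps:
(-81 + 97*(-28)) + sqrt(-770 + y) = (-81 + 97*(-28)) + sqrt(-770 + 19934) = (-81 - 2716) + sqrt(19164) = -2797 + 2*sqrt(4791)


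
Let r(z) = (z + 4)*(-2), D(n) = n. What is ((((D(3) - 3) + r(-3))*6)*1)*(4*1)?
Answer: -48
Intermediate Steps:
r(z) = -8 - 2*z (r(z) = (4 + z)*(-2) = -8 - 2*z)
((((D(3) - 3) + r(-3))*6)*1)*(4*1) = ((((3 - 3) + (-8 - 2*(-3)))*6)*1)*(4*1) = (((0 + (-8 + 6))*6)*1)*4 = (((0 - 2)*6)*1)*4 = (-2*6*1)*4 = -12*1*4 = -12*4 = -48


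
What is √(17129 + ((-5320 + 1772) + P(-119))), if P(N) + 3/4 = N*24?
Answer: √42897/2 ≈ 103.56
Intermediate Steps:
P(N) = -¾ + 24*N (P(N) = -¾ + N*24 = -¾ + 24*N)
√(17129 + ((-5320 + 1772) + P(-119))) = √(17129 + ((-5320 + 1772) + (-¾ + 24*(-119)))) = √(17129 + (-3548 + (-¾ - 2856))) = √(17129 + (-3548 - 11427/4)) = √(17129 - 25619/4) = √(42897/4) = √42897/2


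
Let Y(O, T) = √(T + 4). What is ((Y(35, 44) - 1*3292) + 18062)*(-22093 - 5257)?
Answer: -403959500 - 109400*√3 ≈ -4.0415e+8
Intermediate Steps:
Y(O, T) = √(4 + T)
((Y(35, 44) - 1*3292) + 18062)*(-22093 - 5257) = ((√(4 + 44) - 1*3292) + 18062)*(-22093 - 5257) = ((√48 - 3292) + 18062)*(-27350) = ((4*√3 - 3292) + 18062)*(-27350) = ((-3292 + 4*√3) + 18062)*(-27350) = (14770 + 4*√3)*(-27350) = -403959500 - 109400*√3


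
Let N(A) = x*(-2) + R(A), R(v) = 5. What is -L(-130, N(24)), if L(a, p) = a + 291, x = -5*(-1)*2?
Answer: -161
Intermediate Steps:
x = 10 (x = 5*2 = 10)
N(A) = -15 (N(A) = 10*(-2) + 5 = -20 + 5 = -15)
L(a, p) = 291 + a
-L(-130, N(24)) = -(291 - 130) = -1*161 = -161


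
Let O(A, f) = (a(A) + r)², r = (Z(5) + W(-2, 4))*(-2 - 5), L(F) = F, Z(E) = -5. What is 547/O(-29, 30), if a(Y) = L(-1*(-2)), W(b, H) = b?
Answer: 547/2601 ≈ 0.21030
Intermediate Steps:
a(Y) = 2 (a(Y) = -1*(-2) = 2)
r = 49 (r = (-5 - 2)*(-2 - 5) = -7*(-7) = 49)
O(A, f) = 2601 (O(A, f) = (2 + 49)² = 51² = 2601)
547/O(-29, 30) = 547/2601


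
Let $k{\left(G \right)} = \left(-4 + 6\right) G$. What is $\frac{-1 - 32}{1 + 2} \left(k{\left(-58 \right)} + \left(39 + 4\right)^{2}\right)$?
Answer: $-19063$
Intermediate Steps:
$k{\left(G \right)} = 2 G$
$\frac{-1 - 32}{1 + 2} \left(k{\left(-58 \right)} + \left(39 + 4\right)^{2}\right) = \frac{-1 - 32}{1 + 2} \left(2 \left(-58\right) + \left(39 + 4\right)^{2}\right) = - \frac{33}{3} \left(-116 + 43^{2}\right) = \left(-33\right) \frac{1}{3} \left(-116 + 1849\right) = \left(-11\right) 1733 = -19063$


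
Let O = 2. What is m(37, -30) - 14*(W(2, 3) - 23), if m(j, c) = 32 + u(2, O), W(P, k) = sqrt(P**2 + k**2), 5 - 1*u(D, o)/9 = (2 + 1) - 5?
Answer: 417 - 14*sqrt(13) ≈ 366.52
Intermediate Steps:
u(D, o) = 63 (u(D, o) = 45 - 9*((2 + 1) - 5) = 45 - 9*(3 - 5) = 45 - 9*(-2) = 45 + 18 = 63)
m(j, c) = 95 (m(j, c) = 32 + 63 = 95)
m(37, -30) - 14*(W(2, 3) - 23) = 95 - 14*(sqrt(2**2 + 3**2) - 23) = 95 - 14*(sqrt(4 + 9) - 23) = 95 - 14*(sqrt(13) - 23) = 95 - 14*(-23 + sqrt(13)) = 95 - (-322 + 14*sqrt(13)) = 95 + (322 - 14*sqrt(13)) = 417 - 14*sqrt(13)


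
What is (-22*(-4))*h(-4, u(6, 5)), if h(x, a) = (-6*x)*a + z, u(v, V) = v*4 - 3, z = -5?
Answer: 43912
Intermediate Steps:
u(v, V) = -3 + 4*v (u(v, V) = 4*v - 3 = -3 + 4*v)
h(x, a) = -5 - 6*a*x (h(x, a) = (-6*x)*a - 5 = -6*a*x - 5 = -5 - 6*a*x)
(-22*(-4))*h(-4, u(6, 5)) = (-22*(-4))*(-5 - 6*(-3 + 4*6)*(-4)) = 88*(-5 - 6*(-3 + 24)*(-4)) = 88*(-5 - 6*21*(-4)) = 88*(-5 + 504) = 88*499 = 43912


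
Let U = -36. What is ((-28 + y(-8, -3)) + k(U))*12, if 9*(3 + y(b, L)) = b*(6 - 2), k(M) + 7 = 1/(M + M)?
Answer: -2993/6 ≈ -498.83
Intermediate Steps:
k(M) = -7 + 1/(2*M) (k(M) = -7 + 1/(M + M) = -7 + 1/(2*M))
y(b, L) = -3 + 4*b/9 (y(b, L) = -3 + (b*(6 - 2))/9 = -3 + (b*4)/9 = -3 + (4*b)/9 = -3 + 4*b/9)
((-28 + y(-8, -3)) + k(U))*12 = ((-28 + (-3 + (4/9)*(-8))) + (-7 + (½)/(-36)))*12 = ((-28 + (-3 - 32/9)) + (-7 + (½)*(-1/36)))*12 = ((-28 - 59/9) + (-7 - 1/72))*12 = (-311/9 - 505/72)*12 = -2993/72*12 = -2993/6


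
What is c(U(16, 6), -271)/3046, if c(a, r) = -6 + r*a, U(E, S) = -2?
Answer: 268/1523 ≈ 0.17597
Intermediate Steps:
c(a, r) = -6 + a*r
c(U(16, 6), -271)/3046 = (-6 - 2*(-271))/3046 = (-6 + 542)*(1/3046) = 536*(1/3046) = 268/1523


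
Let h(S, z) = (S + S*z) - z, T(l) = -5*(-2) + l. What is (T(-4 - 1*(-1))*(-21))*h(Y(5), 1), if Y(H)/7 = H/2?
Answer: -4998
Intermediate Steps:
Y(H) = 7*H/2 (Y(H) = 7*(H/2) = 7*H/2)
T(l) = 10 + l
h(S, z) = S - z + S*z
(T(-4 - 1*(-1))*(-21))*h(Y(5), 1) = ((10 + (-4 - 1*(-1)))*(-21))*((7/2)*5 - 1*1 + ((7/2)*5)*1) = ((10 + (-4 + 1))*(-21))*(35/2 - 1 + (35/2)*1) = ((10 - 3)*(-21))*(35/2 - 1 + 35/2) = (7*(-21))*34 = -147*34 = -4998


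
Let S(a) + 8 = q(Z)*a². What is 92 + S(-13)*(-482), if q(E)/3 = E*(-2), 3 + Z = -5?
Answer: -3906036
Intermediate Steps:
Z = -8 (Z = -3 - 5 = -8)
q(E) = -6*E (q(E) = 3*(E*(-2)) = 3*(-2*E) = -6*E)
S(a) = -8 + 48*a² (S(a) = -8 + (-6*(-8))*a² = -8 + 48*a²)
92 + S(-13)*(-482) = 92 + (-8 + 48*(-13)²)*(-482) = 92 + (-8 + 48*169)*(-482) = 92 + (-8 + 8112)*(-482) = 92 + 8104*(-482) = 92 - 3906128 = -3906036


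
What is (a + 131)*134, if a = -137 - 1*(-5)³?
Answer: 15946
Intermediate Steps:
a = -12 (a = -137 - 1*(-125) = -137 + 125 = -12)
(a + 131)*134 = (-12 + 131)*134 = 119*134 = 15946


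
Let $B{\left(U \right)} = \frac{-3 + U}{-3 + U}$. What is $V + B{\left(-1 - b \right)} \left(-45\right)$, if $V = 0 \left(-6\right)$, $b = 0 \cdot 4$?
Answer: $-45$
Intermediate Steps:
$b = 0$
$V = 0$
$B{\left(U \right)} = 1$
$V + B{\left(-1 - b \right)} \left(-45\right) = 0 + 1 \left(-45\right) = 0 - 45 = -45$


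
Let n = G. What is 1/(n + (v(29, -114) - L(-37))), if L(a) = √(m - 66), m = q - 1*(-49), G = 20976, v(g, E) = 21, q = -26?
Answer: 20997/440874052 + I*√43/440874052 ≈ 4.7626e-5 + 1.4874e-8*I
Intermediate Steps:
m = 23 (m = -26 - 1*(-49) = -26 + 49 = 23)
L(a) = I*√43 (L(a) = √(23 - 66) = √(-43) = I*√43)
n = 20976
1/(n + (v(29, -114) - L(-37))) = 1/(20976 + (21 - I*√43)) = 1/(20997 - I*√43)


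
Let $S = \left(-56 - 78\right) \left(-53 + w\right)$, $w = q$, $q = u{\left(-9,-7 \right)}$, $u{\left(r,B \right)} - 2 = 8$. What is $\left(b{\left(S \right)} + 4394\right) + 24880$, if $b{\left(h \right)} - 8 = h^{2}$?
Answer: $33229926$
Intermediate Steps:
$u{\left(r,B \right)} = 10$ ($u{\left(r,B \right)} = 2 + 8 = 10$)
$q = 10$
$w = 10$
$S = 5762$ ($S = \left(-56 - 78\right) \left(-53 + 10\right) = \left(-134\right) \left(-43\right) = 5762$)
$b{\left(h \right)} = 8 + h^{2}$
$\left(b{\left(S \right)} + 4394\right) + 24880 = \left(\left(8 + 5762^{2}\right) + 4394\right) + 24880 = \left(\left(8 + 33200644\right) + 4394\right) + 24880 = \left(33200652 + 4394\right) + 24880 = 33205046 + 24880 = 33229926$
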